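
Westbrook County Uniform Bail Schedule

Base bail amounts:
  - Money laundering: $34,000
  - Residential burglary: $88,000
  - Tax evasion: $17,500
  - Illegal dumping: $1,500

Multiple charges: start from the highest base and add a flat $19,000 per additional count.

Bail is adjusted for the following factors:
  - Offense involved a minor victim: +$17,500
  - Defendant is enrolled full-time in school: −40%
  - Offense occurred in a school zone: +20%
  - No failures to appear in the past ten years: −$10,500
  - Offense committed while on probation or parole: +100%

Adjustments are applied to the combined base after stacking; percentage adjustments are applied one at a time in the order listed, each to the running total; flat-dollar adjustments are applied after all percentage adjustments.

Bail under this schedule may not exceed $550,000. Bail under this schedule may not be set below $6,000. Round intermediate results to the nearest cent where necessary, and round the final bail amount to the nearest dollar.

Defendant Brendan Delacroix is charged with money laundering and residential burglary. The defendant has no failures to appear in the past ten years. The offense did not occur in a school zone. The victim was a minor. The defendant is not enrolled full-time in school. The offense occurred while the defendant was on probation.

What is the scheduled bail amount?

Base amounts from the schedule: money laundering $34,000; residential burglary $88,000.
Stacking rule: highest base plus $19,000 per additional charge. Highest is residential burglary at $88,000; 1 additional charge → +$19,000. Combined base = $107,000.
Offense committed while on probation or parole (+100%): $107,000 × 2 = $214,000.
Offense involved a minor victim (+$17,500 flat): $214,000 + $17,500 = $231,500.
No failures to appear in the past ten years (−$10,500 flat): $231,500 − $10,500 = $221,000.
$221,000 is within the $550,000 maximum.
$221,000 is at or above the $6,000 minimum.

$221,000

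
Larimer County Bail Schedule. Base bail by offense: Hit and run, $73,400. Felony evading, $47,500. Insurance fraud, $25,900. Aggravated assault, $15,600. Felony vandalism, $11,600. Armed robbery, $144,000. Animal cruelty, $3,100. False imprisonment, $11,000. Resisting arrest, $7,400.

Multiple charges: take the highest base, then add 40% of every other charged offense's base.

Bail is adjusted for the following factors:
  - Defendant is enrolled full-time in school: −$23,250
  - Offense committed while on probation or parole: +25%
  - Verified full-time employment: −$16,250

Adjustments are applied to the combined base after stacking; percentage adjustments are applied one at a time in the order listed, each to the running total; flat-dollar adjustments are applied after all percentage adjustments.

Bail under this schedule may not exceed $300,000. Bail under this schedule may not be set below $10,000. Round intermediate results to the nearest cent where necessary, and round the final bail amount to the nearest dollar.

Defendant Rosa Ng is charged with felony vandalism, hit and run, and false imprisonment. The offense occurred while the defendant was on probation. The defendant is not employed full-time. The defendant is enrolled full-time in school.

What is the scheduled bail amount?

Base amounts from the schedule: felony vandalism $11,600; hit and run $73,400; false imprisonment $11,000.
Stacking rule: highest base plus 40% of each additional charge. Highest is hit and run at $73,400. Additional: $11,600 × 40% = $4,640; $11,000 × 40% = $4,400. Combined base = $73,400 + $9,040 = $82,440.
Offense committed while on probation or parole (+25%): $82,440 × 1.25 = $103,050.
Defendant is enrolled full-time in school (−$23,250 flat): $103,050 − $23,250 = $79,800.
$79,800 is within the $300,000 maximum.
$79,800 is at or above the $10,000 minimum.

$79,800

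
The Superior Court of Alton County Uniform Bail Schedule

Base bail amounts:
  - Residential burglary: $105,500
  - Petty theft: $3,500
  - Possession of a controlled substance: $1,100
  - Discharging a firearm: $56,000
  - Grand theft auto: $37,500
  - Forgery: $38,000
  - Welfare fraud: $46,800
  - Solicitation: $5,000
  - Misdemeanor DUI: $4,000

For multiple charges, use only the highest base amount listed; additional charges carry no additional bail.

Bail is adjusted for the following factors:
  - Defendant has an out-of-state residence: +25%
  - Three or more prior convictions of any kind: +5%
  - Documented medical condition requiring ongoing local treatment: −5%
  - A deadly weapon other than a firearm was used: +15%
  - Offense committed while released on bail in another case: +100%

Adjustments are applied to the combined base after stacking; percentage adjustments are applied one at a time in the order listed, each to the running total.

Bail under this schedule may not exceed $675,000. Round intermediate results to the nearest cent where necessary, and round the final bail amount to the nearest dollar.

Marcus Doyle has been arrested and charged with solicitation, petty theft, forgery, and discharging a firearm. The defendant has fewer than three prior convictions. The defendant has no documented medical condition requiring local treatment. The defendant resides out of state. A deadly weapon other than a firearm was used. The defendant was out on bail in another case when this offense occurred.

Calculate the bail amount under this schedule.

Base amounts from the schedule: solicitation $5,000; petty theft $3,500; forgery $38,000; discharging a firearm $56,000.
Stacking rule: use the highest base only. Highest is discharging a firearm at $56,000. Combined base = $56,000.
Defendant has an out-of-state residence (+25%): $56,000 × 1.25 = $70,000.
A deadly weapon other than a firearm was used (+15%): $70,000 × 1.15 = $80,500.
Offense committed while released on bail in another case (+100%): $80,500 × 2 = $161,000.
$161,000 is within the $675,000 maximum.

$161,000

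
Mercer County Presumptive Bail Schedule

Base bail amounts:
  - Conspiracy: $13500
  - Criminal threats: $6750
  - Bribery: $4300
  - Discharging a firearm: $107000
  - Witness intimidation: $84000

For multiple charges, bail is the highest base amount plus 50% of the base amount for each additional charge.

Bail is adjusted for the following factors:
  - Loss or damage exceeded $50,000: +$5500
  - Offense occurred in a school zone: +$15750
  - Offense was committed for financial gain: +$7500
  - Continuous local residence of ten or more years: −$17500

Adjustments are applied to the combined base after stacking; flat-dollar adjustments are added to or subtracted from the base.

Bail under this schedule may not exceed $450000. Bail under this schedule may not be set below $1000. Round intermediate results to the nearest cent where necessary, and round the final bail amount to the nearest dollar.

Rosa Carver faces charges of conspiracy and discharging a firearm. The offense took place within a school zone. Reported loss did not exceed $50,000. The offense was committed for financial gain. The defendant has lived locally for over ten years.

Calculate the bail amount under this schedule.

$119500

Base amounts from the schedule: conspiracy $13500; discharging a firearm $107000.
Stacking rule: highest base plus 50% of each additional charge. Highest is discharging a firearm at $107000. Additional: $13500 × 50% = $6750. Combined base = $107000 + $6750 = $113750.
Offense occurred in a school zone (+$15750 flat): $113750 + $15750 = $129500.
Offense was committed for financial gain (+$7500 flat): $129500 + $7500 = $137000.
Continuous local residence of ten or more years (−$17500 flat): $137000 − $17500 = $119500.
$119500 is within the $450000 maximum.
$119500 is at or above the $1000 minimum.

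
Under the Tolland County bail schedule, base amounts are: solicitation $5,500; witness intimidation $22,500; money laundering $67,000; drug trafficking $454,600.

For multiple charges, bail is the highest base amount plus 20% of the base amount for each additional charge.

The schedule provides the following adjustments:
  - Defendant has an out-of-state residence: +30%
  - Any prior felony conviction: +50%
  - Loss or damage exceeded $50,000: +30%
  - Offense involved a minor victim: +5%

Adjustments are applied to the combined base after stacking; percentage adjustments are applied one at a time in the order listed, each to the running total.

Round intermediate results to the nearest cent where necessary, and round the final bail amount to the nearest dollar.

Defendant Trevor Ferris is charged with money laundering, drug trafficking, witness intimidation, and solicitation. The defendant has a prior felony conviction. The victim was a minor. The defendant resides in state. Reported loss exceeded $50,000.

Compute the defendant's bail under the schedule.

$969,696

Base amounts from the schedule: money laundering $67,000; drug trafficking $454,600; witness intimidation $22,500; solicitation $5,500.
Stacking rule: highest base plus 20% of each additional charge. Highest is drug trafficking at $454,600. Additional: $67,000 × 20% = $13,400; $22,500 × 20% = $4,500; $5,500 × 20% = $1,100. Combined base = $454,600 + $19,000 = $473,600.
Any prior felony conviction (+50%): $473,600 × 1.5 = $710,400.
Loss or damage exceeded $50,000 (+30%): $710,400 × 1.3 = $923,520.
Offense involved a minor victim (+5%): $923,520 × 1.05 = $969,696.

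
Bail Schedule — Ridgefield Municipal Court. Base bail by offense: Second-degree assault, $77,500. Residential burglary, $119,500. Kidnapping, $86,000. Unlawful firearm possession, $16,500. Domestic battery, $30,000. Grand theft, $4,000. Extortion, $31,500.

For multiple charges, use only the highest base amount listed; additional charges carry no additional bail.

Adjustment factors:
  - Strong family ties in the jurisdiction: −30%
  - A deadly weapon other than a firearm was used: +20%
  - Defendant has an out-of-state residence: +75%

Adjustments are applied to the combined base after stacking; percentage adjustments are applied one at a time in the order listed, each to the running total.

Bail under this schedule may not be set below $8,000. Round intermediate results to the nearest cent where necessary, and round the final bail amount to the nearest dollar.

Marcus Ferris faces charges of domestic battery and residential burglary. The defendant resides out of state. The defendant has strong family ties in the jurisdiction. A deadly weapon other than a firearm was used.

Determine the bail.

$175,665

Base amounts from the schedule: domestic battery $30,000; residential burglary $119,500.
Stacking rule: use the highest base only. Highest is residential burglary at $119,500. Combined base = $119,500.
Strong family ties in the jurisdiction (−30%): $119,500 × 0.7 = $83,650.
A deadly weapon other than a firearm was used (+20%): $83,650 × 1.2 = $100,380.
Defendant has an out-of-state residence (+75%): $100,380 × 1.75 = $175,665.
$175,665 is at or above the $8,000 minimum.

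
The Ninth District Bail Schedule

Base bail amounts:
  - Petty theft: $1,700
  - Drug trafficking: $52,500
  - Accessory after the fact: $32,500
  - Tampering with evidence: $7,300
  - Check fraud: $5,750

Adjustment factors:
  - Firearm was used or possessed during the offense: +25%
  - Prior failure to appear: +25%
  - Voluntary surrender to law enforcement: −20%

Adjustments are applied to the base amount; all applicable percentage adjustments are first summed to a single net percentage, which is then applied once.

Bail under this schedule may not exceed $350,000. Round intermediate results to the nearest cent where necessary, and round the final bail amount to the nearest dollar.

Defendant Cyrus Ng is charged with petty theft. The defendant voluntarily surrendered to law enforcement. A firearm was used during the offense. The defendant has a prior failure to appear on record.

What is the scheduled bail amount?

Base amounts from the schedule: petty theft $1,700.
Single charge. Combined base = $1,700.
Net percentage adjustment: +25% +25% −20% = +30%. $1,700 × 1.3 = $2,210.
$2,210 is within the $350,000 maximum.

$2,210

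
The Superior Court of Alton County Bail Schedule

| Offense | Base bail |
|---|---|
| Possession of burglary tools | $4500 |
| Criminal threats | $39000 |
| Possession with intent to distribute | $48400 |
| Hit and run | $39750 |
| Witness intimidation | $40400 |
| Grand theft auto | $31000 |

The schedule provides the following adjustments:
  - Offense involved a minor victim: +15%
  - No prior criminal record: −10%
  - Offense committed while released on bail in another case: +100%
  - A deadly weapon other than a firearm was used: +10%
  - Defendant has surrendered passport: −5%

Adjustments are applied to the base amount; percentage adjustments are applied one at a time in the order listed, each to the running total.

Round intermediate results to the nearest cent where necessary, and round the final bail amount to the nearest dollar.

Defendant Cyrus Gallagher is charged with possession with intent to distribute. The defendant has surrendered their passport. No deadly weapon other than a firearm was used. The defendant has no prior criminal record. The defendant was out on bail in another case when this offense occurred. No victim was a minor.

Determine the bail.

Base amounts from the schedule: possession with intent to distribute $48400.
Single charge. Combined base = $48400.
No prior criminal record (−10%): $48400 × 0.9 = $43560.
Offense committed while released on bail in another case (+100%): $43560 × 2 = $87120.
Defendant has surrendered passport (−5%): $87120 × 0.95 = $82764.

$82764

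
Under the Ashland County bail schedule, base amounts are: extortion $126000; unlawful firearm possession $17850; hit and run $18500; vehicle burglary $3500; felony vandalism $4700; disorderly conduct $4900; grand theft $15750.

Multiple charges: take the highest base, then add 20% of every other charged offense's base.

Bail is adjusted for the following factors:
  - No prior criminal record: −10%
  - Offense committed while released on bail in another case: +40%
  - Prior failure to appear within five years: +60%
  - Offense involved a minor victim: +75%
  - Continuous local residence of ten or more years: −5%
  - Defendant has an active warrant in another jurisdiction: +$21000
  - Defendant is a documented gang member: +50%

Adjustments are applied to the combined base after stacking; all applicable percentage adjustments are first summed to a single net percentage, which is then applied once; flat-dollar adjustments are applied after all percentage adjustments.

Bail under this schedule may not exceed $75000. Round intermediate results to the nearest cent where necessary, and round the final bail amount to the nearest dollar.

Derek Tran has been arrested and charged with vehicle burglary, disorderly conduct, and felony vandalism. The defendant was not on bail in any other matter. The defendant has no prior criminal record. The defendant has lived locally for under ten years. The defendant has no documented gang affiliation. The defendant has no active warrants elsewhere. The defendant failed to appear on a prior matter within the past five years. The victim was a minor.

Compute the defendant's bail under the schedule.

$14715

Base amounts from the schedule: vehicle burglary $3500; disorderly conduct $4900; felony vandalism $4700.
Stacking rule: highest base plus 20% of each additional charge. Highest is disorderly conduct at $4900. Additional: $3500 × 20% = $700; $4700 × 20% = $940. Combined base = $4900 + $1640 = $6540.
Net percentage adjustment: −10% +60% +75% = +125%. $6540 × 2.25 = $14715.
$14715 is within the $75000 maximum.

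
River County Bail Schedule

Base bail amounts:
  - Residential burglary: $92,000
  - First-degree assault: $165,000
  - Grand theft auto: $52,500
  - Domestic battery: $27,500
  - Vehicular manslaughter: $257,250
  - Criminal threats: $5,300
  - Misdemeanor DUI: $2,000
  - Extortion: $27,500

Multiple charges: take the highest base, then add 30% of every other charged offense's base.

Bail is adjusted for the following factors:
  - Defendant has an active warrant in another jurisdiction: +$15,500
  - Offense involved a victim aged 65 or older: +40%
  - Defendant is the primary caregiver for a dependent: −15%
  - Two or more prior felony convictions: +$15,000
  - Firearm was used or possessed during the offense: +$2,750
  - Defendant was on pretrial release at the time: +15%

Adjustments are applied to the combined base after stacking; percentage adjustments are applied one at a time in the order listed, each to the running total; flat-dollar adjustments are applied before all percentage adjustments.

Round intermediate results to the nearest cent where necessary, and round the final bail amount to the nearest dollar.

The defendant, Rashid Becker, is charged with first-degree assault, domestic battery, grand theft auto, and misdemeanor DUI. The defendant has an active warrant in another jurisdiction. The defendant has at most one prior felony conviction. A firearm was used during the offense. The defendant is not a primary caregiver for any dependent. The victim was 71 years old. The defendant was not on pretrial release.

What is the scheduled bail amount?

Base amounts from the schedule: first-degree assault $165,000; domestic battery $27,500; grand theft auto $52,500; misdemeanor DUI $2,000.
Stacking rule: highest base plus 30% of each additional charge. Highest is first-degree assault at $165,000. Additional: $27,500 × 30% = $8,250; $52,500 × 30% = $15,750; $2,000 × 30% = $600. Combined base = $165,000 + $24,600 = $189,600.
Defendant has an active warrant in another jurisdiction (+$15,500 flat): $189,600 + $15,500 = $205,100.
Firearm was used or possessed during the offense (+$2,750 flat): $205,100 + $2,750 = $207,850.
Offense involved a victim aged 65 or older (+40%): $207,850 × 1.4 = $290,990.

$290,990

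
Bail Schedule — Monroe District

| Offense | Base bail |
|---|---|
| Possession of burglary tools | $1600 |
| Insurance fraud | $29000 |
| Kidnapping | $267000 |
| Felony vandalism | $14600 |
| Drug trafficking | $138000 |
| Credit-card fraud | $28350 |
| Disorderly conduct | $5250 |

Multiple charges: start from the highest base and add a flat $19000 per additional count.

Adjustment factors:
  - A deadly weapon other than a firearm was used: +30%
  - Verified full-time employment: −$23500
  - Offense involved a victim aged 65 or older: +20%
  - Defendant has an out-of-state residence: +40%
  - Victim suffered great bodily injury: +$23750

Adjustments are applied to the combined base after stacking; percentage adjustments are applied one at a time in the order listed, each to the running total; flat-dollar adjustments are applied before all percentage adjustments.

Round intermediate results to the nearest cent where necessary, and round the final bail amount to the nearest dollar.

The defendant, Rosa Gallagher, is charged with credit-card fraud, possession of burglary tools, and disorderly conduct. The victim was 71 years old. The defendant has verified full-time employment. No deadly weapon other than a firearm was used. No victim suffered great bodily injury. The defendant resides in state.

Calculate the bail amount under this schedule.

$51420

Base amounts from the schedule: credit-card fraud $28350; possession of burglary tools $1600; disorderly conduct $5250.
Stacking rule: highest base plus $19000 per additional charge. Highest is credit-card fraud at $28350; 2 additional charges → +$38000. Combined base = $66350.
Verified full-time employment (−$23500 flat): $66350 − $23500 = $42850.
Offense involved a victim aged 65 or older (+20%): $42850 × 1.2 = $51420.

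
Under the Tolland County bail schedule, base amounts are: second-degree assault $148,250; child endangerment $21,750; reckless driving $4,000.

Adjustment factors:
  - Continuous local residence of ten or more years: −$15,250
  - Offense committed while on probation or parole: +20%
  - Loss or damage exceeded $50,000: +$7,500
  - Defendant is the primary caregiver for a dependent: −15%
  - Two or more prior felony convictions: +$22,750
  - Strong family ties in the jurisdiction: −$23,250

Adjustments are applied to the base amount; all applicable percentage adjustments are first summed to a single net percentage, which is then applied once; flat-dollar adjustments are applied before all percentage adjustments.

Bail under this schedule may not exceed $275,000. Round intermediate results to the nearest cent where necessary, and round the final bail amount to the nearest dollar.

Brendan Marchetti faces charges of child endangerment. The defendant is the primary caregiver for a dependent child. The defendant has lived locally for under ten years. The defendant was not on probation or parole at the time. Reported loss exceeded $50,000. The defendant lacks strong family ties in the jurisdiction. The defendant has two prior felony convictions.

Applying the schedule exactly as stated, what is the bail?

Base amounts from the schedule: child endangerment $21,750.
Single charge. Combined base = $21,750.
Loss or damage exceeded $50,000 (+$7,500 flat): $21,750 + $7,500 = $29,250.
Two or more prior felony convictions (+$22,750 flat): $29,250 + $22,750 = $52,000.
Defendant is the primary caregiver for a dependent (−15%): $52,000 × 0.85 = $44,200.
$44,200 is within the $275,000 maximum.

$44,200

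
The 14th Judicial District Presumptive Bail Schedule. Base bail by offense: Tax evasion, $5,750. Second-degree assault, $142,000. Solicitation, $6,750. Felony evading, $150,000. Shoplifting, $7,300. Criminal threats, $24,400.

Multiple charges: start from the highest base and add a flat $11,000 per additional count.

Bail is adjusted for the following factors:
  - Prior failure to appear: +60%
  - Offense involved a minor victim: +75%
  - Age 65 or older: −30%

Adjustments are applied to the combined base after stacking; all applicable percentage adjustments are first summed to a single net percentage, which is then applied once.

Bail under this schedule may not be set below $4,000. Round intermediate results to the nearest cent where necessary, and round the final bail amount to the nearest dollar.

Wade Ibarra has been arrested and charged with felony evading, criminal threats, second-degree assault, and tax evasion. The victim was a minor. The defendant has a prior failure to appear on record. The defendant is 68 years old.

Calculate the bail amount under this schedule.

Base amounts from the schedule: felony evading $150,000; criminal threats $24,400; second-degree assault $142,000; tax evasion $5,750.
Stacking rule: highest base plus $11,000 per additional charge. Highest is felony evading at $150,000; 3 additional charges → +$33,000. Combined base = $183,000.
Net percentage adjustment: +60% +75% −30% = +105%. $183,000 × 2.05 = $375,150.
$375,150 is at or above the $4,000 minimum.

$375,150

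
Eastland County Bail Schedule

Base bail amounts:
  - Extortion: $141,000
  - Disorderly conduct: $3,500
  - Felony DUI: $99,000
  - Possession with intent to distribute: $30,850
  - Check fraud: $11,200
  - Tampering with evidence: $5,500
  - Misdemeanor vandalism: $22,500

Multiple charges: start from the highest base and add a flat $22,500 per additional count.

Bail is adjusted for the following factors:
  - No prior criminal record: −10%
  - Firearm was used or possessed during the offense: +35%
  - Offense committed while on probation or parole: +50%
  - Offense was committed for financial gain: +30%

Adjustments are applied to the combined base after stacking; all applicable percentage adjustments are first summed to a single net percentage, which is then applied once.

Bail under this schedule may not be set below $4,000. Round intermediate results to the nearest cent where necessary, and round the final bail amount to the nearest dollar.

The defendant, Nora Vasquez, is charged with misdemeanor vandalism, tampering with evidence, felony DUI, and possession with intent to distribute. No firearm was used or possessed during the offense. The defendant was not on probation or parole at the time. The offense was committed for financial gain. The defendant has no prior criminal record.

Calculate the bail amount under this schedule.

Base amounts from the schedule: misdemeanor vandalism $22,500; tampering with evidence $5,500; felony DUI $99,000; possession with intent to distribute $30,850.
Stacking rule: highest base plus $22,500 per additional charge. Highest is felony DUI at $99,000; 3 additional charges → +$67,500. Combined base = $166,500.
Net percentage adjustment: −10% +30% = +20%. $166,500 × 1.2 = $199,800.
$199,800 is at or above the $4,000 minimum.

$199,800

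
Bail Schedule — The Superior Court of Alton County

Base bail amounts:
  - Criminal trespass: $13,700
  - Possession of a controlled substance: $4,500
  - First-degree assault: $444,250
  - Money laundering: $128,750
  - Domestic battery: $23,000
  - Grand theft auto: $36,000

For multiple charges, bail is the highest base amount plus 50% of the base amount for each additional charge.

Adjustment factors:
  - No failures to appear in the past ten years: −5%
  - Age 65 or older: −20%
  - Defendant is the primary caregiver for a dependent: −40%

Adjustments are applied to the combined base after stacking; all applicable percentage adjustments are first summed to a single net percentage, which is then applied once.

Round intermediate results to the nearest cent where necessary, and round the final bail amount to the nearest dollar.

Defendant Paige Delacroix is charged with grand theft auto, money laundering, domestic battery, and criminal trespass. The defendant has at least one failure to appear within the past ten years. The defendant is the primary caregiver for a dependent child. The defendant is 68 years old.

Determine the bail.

$66,040

Base amounts from the schedule: grand theft auto $36,000; money laundering $128,750; domestic battery $23,000; criminal trespass $13,700.
Stacking rule: highest base plus 50% of each additional charge. Highest is money laundering at $128,750. Additional: $36,000 × 50% = $18,000; $23,000 × 50% = $11,500; $13,700 × 50% = $6,850. Combined base = $128,750 + $36,350 = $165,100.
Net percentage adjustment: −20% −40% = −60%. $165,100 × 0.4 = $66,040.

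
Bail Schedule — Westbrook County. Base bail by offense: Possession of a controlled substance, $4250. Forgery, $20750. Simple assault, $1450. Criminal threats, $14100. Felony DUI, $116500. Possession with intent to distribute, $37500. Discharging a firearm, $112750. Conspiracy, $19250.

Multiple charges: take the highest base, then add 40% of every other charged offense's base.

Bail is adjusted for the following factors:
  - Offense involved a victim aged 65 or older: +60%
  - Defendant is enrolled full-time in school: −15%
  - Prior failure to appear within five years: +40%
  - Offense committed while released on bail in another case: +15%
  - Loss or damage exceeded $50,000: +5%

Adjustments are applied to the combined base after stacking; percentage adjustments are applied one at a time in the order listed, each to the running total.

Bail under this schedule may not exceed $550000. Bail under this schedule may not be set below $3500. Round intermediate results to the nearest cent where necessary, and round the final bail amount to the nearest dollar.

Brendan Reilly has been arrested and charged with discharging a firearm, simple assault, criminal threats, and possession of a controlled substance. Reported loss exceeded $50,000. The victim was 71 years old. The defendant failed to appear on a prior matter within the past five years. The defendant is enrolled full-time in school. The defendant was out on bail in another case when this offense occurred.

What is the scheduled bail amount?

Base amounts from the schedule: discharging a firearm $112750; simple assault $1450; criminal threats $14100; possession of a controlled substance $4250.
Stacking rule: highest base plus 40% of each additional charge. Highest is discharging a firearm at $112750. Additional: $1450 × 40% = $580; $14100 × 40% = $5640; $4250 × 40% = $1700. Combined base = $112750 + $7920 = $120670.
Offense involved a victim aged 65 or older (+60%): $120670 × 1.6 = $193072.
Defendant is enrolled full-time in school (−15%): $193072 × 0.85 = $164111.20.
Prior failure to appear within five years (+40%): $164111.20 × 1.4 = $229755.68.
Offense committed while released on bail in another case (+15%): $229755.68 × 1.15 = $264219.03.
Loss or damage exceeded $50,000 (+5%): $264219.03 × 1.05 = $277429.98.
$277429.98 is within the $550000 maximum.
$277429.98 is at or above the $3500 minimum.
Rounded to the nearest dollar: $277430.

$277430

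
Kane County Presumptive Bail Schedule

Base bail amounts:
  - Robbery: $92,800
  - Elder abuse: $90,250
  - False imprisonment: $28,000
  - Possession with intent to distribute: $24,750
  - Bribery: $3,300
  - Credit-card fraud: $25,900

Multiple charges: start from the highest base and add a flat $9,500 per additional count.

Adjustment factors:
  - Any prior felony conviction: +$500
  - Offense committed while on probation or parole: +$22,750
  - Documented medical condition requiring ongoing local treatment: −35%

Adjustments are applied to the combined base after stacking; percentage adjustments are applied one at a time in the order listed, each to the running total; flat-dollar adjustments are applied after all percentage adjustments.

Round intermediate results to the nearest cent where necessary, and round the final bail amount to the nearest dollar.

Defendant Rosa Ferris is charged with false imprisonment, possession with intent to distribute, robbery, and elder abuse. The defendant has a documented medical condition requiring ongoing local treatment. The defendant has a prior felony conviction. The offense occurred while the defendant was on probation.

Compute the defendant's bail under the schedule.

$102,095

Base amounts from the schedule: false imprisonment $28,000; possession with intent to distribute $24,750; robbery $92,800; elder abuse $90,250.
Stacking rule: highest base plus $9,500 per additional charge. Highest is robbery at $92,800; 3 additional charges → +$28,500. Combined base = $121,300.
Documented medical condition requiring ongoing local treatment (−35%): $121,300 × 0.65 = $78,845.
Any prior felony conviction (+$500 flat): $78,845 + $500 = $79,345.
Offense committed while on probation or parole (+$22,750 flat): $79,345 + $22,750 = $102,095.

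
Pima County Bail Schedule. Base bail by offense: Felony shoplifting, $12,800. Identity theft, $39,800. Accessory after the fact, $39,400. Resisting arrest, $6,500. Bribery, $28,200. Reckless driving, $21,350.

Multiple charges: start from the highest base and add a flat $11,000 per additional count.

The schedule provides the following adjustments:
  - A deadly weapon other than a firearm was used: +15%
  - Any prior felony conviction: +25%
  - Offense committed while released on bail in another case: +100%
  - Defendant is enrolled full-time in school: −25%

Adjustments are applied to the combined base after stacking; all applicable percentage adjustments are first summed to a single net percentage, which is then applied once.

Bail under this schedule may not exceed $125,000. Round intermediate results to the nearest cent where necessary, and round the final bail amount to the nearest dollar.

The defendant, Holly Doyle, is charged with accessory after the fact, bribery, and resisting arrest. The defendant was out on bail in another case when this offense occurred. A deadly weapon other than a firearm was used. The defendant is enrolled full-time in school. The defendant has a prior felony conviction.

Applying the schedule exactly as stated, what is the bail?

$125,000

Base amounts from the schedule: accessory after the fact $39,400; bribery $28,200; resisting arrest $6,500.
Stacking rule: highest base plus $11,000 per additional charge. Highest is accessory after the fact at $39,400; 2 additional charges → +$22,000. Combined base = $61,400.
Net percentage adjustment: +15% +25% +100% −25% = +115%. $61,400 × 2.15 = $132,010.
Result $132,010 exceeds the maximum of $125,000; bail is capped at $125,000.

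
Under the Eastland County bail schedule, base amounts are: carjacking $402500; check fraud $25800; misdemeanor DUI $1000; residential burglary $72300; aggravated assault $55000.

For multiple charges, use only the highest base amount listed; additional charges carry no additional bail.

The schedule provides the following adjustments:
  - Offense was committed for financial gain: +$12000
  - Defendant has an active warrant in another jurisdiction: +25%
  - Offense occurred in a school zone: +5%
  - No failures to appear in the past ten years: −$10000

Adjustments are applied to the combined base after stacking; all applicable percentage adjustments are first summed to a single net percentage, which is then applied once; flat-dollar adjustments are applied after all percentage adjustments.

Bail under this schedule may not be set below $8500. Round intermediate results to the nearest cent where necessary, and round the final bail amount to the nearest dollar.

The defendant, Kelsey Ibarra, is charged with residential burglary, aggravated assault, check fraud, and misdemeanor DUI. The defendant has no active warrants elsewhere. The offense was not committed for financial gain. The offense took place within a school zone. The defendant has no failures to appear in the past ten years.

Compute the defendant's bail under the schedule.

Base amounts from the schedule: residential burglary $72300; aggravated assault $55000; check fraud $25800; misdemeanor DUI $1000.
Stacking rule: use the highest base only. Highest is residential burglary at $72300. Combined base = $72300.
Offense occurred in a school zone (+5%): $72300 × 1.05 = $75915.
No failures to appear in the past ten years (−$10000 flat): $75915 − $10000 = $65915.
$65915 is at or above the $8500 minimum.

$65915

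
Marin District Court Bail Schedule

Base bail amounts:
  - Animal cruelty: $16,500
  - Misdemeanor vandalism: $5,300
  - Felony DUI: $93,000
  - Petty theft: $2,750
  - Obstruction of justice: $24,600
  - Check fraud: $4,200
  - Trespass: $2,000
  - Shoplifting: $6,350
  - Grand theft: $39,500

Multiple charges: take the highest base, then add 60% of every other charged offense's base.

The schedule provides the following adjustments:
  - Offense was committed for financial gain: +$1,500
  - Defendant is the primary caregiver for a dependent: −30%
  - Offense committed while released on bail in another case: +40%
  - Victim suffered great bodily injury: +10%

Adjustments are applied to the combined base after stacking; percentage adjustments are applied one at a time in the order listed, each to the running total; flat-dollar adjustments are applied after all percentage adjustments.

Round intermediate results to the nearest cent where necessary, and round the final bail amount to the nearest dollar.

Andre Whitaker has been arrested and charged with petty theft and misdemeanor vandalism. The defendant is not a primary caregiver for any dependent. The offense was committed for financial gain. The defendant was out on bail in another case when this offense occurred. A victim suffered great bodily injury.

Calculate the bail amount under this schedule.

Base amounts from the schedule: petty theft $2,750; misdemeanor vandalism $5,300.
Stacking rule: highest base plus 60% of each additional charge. Highest is misdemeanor vandalism at $5,300. Additional: $2,750 × 60% = $1,650. Combined base = $5,300 + $1,650 = $6,950.
Offense committed while released on bail in another case (+40%): $6,950 × 1.4 = $9,730.
Victim suffered great bodily injury (+10%): $9,730 × 1.1 = $10,703.
Offense was committed for financial gain (+$1,500 flat): $10,703 + $1,500 = $12,203.

$12,203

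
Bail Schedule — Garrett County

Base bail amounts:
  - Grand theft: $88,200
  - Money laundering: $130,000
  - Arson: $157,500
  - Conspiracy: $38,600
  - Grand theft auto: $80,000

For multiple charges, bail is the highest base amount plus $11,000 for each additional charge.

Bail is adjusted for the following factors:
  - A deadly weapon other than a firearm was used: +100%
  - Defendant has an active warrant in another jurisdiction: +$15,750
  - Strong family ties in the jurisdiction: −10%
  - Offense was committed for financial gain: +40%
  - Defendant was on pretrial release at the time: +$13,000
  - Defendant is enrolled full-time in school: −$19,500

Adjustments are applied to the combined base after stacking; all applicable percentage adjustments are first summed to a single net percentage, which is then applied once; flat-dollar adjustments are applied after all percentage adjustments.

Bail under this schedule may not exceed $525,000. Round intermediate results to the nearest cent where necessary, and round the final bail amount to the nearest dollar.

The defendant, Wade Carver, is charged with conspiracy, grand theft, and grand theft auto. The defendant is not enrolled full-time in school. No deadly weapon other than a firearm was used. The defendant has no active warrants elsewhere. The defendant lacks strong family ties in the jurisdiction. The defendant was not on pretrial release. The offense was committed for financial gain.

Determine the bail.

$154,280

Base amounts from the schedule: conspiracy $38,600; grand theft $88,200; grand theft auto $80,000.
Stacking rule: highest base plus $11,000 per additional charge. Highest is grand theft at $88,200; 2 additional charges → +$22,000. Combined base = $110,200.
Offense was committed for financial gain (+40%): $110,200 × 1.4 = $154,280.
$154,280 is within the $525,000 maximum.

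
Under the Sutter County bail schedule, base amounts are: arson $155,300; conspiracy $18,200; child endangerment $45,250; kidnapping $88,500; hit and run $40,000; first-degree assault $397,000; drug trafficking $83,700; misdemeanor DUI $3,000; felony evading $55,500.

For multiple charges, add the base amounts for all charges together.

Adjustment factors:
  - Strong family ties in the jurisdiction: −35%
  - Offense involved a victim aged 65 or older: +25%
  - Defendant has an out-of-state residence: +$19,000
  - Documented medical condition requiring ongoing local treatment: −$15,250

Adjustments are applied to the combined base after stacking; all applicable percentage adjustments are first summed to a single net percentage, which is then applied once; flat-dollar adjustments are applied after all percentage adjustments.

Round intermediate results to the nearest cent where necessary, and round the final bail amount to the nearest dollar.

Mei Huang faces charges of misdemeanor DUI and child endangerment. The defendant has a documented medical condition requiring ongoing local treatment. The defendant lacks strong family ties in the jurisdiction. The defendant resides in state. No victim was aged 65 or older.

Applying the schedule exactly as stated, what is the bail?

Base amounts from the schedule: misdemeanor DUI $3,000; child endangerment $45,250.
Stacking rule: sum of all bases. $3,000 + $45,250 = $48,250.
Documented medical condition requiring ongoing local treatment (−$15,250 flat): $48,250 − $15,250 = $33,000.

$33,000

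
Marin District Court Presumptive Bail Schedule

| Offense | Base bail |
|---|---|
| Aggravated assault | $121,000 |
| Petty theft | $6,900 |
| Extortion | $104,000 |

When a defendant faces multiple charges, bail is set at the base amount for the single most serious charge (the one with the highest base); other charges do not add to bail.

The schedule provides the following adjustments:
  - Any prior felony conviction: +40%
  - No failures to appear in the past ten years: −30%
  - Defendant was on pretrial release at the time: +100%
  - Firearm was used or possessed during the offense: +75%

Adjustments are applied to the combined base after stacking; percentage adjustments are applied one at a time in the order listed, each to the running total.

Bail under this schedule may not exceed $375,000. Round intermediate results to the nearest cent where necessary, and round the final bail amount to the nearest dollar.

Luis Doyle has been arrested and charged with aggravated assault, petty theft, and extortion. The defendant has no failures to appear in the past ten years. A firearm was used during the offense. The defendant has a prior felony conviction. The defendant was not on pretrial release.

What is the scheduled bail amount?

$207,515

Base amounts from the schedule: aggravated assault $121,000; petty theft $6,900; extortion $104,000.
Stacking rule: use the highest base only. Highest is aggravated assault at $121,000. Combined base = $121,000.
Any prior felony conviction (+40%): $121,000 × 1.4 = $169,400.
No failures to appear in the past ten years (−30%): $169,400 × 0.7 = $118,580.
Firearm was used or possessed during the offense (+75%): $118,580 × 1.75 = $207,515.
$207,515 is within the $375,000 maximum.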